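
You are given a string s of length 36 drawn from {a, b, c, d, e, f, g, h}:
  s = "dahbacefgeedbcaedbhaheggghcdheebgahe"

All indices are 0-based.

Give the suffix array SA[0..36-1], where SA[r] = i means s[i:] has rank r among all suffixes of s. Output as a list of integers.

rank | idx | suffix
   0 |   4 | acefgeedbcaedbhaheggghcdheebgahe
   1 |  14 | aedbhaheggghcdheebgahe
   2 |   1 | ahbacefgeedbcaedbhaheggghcdheebgahe
   3 |  33 | ahe
   4 |  19 | aheggghcdheebgahe
   5 |   3 | bacefgeedbcaedbhaheggghcdheebgahe
   6 |  12 | bcaedbhaheggghcdheebgahe
   7 |  31 | bgahe
   8 |  17 | bhaheggghcdheebgahe
   9 |  13 | caedbhaheggghcdheebgahe
  10 |  26 | cdheebgahe
  11 |   5 | cefgeedbcaedbhaheggghcdheebgahe
  12 |   0 | dahbacefgeedbcaedbhaheggghcdheebgahe
  13 |  11 | dbcaedbhaheggghcdheebgahe
  14 |  16 | dbhaheggghcdheebgahe
  15 |  27 | dheebgahe
  16 |  35 | e
  17 |  30 | ebgahe
  18 |  10 | edbcaedbhaheggghcdheebgahe
  19 |  15 | edbhaheggghcdheebgahe
  20 |  29 | eebgahe
  21 |   9 | eedbcaedbhaheggghcdheebgahe
  22 |   6 | efgeedbcaedbhaheggghcdheebgahe
  23 |  21 | eggghcdheebgahe
  24 |   7 | fgeedbcaedbhaheggghcdheebgahe
  25 |  32 | gahe
  26 |   8 | geedbcaedbhaheggghcdheebgahe
  27 |  22 | ggghcdheebgahe
  28 |  23 | gghcdheebgahe
  29 |  24 | ghcdheebgahe
  30 |  18 | haheggghcdheebgahe
  31 |   2 | hbacefgeedbcaedbhaheggghcdheebgahe
  32 |  25 | hcdheebgahe
  33 |  34 | he
  34 |  28 | heebgahe
  35 |  20 | heggghcdheebgahe

[4, 14, 1, 33, 19, 3, 12, 31, 17, 13, 26, 5, 0, 11, 16, 27, 35, 30, 10, 15, 29, 9, 6, 21, 7, 32, 8, 22, 23, 24, 18, 2, 25, 34, 28, 20]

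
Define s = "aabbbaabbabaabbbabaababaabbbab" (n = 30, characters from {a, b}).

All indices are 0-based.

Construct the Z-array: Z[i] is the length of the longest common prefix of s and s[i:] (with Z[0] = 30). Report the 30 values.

[30, 1, 0, 0, 0, 4, 1, 0, 0, 1, 0, 6, 1, 0, 0, 0, 1, 0, 3, 1, 0, 1, 0, 6, 1, 0, 0, 0, 1, 0]

Z[0]=30
i=1: fresh scan; Z[1]=1 extend→box=[1,2)
i=2: fresh scan; Z[2]=0
i=3: fresh scan; Z[3]=0
i=4: fresh scan; Z[4]=0
i=5: fresh scan; Z[5]=4 extend→box=[5,9)
i=6: min(r-i=3, Z[1]=1)=1; Z[6]=1
i=7: min(r-i=2, Z[2]=0)=0; Z[7]=0
i=8: min(r-i=1, Z[3]=0)=0; Z[8]=0
i=9: fresh scan; Z[9]=1 extend→box=[9,10)
i=10: fresh scan; Z[10]=0
i=11: fresh scan; Z[11]=6 extend→box=[11,17)
i=12: min(r-i=5, Z[1]=1)=1; Z[12]=1
i=13: min(r-i=4, Z[2]=0)=0; Z[13]=0
i=14: min(r-i=3, Z[3]=0)=0; Z[14]=0
i=15: min(r-i=2, Z[4]=0)=0; Z[15]=0
i=16: min(r-i=1, Z[5]=4)=1; Z[16]=1
i=17: fresh scan; Z[17]=0
i=18: fresh scan; Z[18]=3 extend→box=[18,21)
i=19: min(r-i=2, Z[1]=1)=1; Z[19]=1
i=20: min(r-i=1, Z[2]=0)=0; Z[20]=0
i=21: fresh scan; Z[21]=1 extend→box=[21,22)
i=22: fresh scan; Z[22]=0
i=23: fresh scan; Z[23]=6 extend→box=[23,29)
i=24: min(r-i=5, Z[1]=1)=1; Z[24]=1
i=25: min(r-i=4, Z[2]=0)=0; Z[25]=0
i=26: min(r-i=3, Z[3]=0)=0; Z[26]=0
i=27: min(r-i=2, Z[4]=0)=0; Z[27]=0
i=28: min(r-i=1, Z[5]=4)=1; Z[28]=1
i=29: fresh scan; Z[29]=0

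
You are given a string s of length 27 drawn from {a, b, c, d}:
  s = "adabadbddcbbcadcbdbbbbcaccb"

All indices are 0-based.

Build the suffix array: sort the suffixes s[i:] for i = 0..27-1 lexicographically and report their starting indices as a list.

sorted suffixes:
  #0 SA[0]=2  'abadbddcbbcadcbdbbbbcaccb'
  #1 SA[1]=23  'accb'
  #2 SA[2]=0  'adabadbddcbbcadcbdbbbbcaccb'
  #3 SA[3]=4  'adbddcbbcadcbdbbbbcaccb'
  #4 SA[4]=13  'adcbdbbbbcaccb'
  #5 SA[5]=26  'b'
  #6 SA[6]=3  'badbddcbbcadcbdbbbbcaccb'
  #7 SA[7]=18  'bbbbcaccb'
  #8 SA[8]=19  'bbbcaccb'
  #9 SA[9]=20  'bbcaccb'
  #10 SA[10]=10  'bbcadcbdbbbbcaccb'
  #11 SA[11]=21  'bcaccb'
  #12 SA[12]=11  'bcadcbdbbbbcaccb'
  #13 SA[13]=16  'bdbbbbcaccb'
  #14 SA[14]=6  'bddcbbcadcbdbbbbcaccb'
  #15 SA[15]=22  'caccb'
  #16 SA[16]=12  'cadcbdbbbbcaccb'
  #17 SA[17]=25  'cb'
  #18 SA[18]=9  'cbbcadcbdbbbbcaccb'
  #19 SA[19]=15  'cbdbbbbcaccb'
  #20 SA[20]=24  'ccb'
  #21 SA[21]=1  'dabadbddcbbcadcbdbbbbcaccb'
  #22 SA[22]=17  'dbbbbcaccb'
  #23 SA[23]=5  'dbddcbbcadcbdbbbbcaccb'
  #24 SA[24]=8  'dcbbcadcbdbbbbcaccb'
  #25 SA[25]=14  'dcbdbbbbcaccb'
  #26 SA[26]=7  'ddcbbcadcbdbbbbcaccb'

[2, 23, 0, 4, 13, 26, 3, 18, 19, 20, 10, 21, 11, 16, 6, 22, 12, 25, 9, 15, 24, 1, 17, 5, 8, 14, 7]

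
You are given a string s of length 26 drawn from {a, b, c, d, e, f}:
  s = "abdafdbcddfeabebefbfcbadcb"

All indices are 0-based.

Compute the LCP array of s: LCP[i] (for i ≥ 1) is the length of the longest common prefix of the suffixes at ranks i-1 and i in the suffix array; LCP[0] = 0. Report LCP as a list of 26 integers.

[0, 2, 1, 1, 0, 1, 1, 1, 1, 2, 1, 0, 2, 1, 0, 1, 1, 1, 1, 0, 1, 1, 0, 1, 1, 1]

sorted suffixes:
  #0 SA[0]=0  'abdafdbcddfeabebefbfcbadcb'
  #1 SA[1]=12  'abebefbfcbadcb'
  #2 SA[2]=22  'adcb'
  #3 SA[3]=3  'afdbcddfeabebefbfcbadcb'
  #4 SA[4]=25  'b'
  #5 SA[5]=21  'badcb'
  #6 SA[6]=6  'bcddfeabebefbfcbadcb'
  #7 SA[7]=1  'bdafdbcddfeabebefbfcbadcb'
  #8 SA[8]=13  'bebefbfcbadcb'
  #9 SA[9]=15  'befbfcbadcb'
  #10 SA[10]=18  'bfcbadcb'
  #11 SA[11]=24  'cb'
  #12 SA[12]=20  'cbadcb'
  #13 SA[13]=7  'cddfeabebefbfcbadcb'
  #14 SA[14]=2  'dafdbcddfeabebefbfcbadcb'
  #15 SA[15]=5  'dbcddfeabebefbfcbadcb'
  #16 SA[16]=23  'dcb'
  #17 SA[17]=8  'ddfeabebefbfcbadcb'
  #18 SA[18]=9  'dfeabebefbfcbadcb'
  #19 SA[19]=11  'eabebefbfcbadcb'
  #20 SA[20]=14  'ebefbfcbadcb'
  #21 SA[21]=16  'efbfcbadcb'
  #22 SA[22]=17  'fbfcbadcb'
  #23 SA[23]=19  'fcbadcb'
  #24 SA[24]=4  'fdbcddfeabebefbfcbadcb'
  #25 SA[25]=10  'feabebefbfcbadcb'

SA = [0, 12, 22, 3, 25, 21, 6, 1, 13, 15, 18, 24, 20, 7, 2, 5, 23, 8, 9, 11, 14, 16, 17, 19, 4, 10]
[i] adj suffixes → lcp
  [1] 0/12 → 2 ('ab')
  [2] 12/22 → 1 ('a')
  [3] 22/3 → 1 ('a')
  [4] 3/25 → 0 ('')
  [5] 25/21 → 1 ('b')
  [6] 21/6 → 1 ('b')
  [7] 6/1 → 1 ('b')
  [8] 1/13 → 1 ('b')
  [9] 13/15 → 2 ('be')
  [10] 15/18 → 1 ('b')
  [11] 18/24 → 0 ('')
  [12] 24/20 → 2 ('cb')
  [13] 20/7 → 1 ('c')
  [14] 7/2 → 0 ('')
  [15] 2/5 → 1 ('d')
  [16] 5/23 → 1 ('d')
  [17] 23/8 → 1 ('d')
  [18] 8/9 → 1 ('d')
  [19] 9/11 → 0 ('')
  [20] 11/14 → 1 ('e')
  [21] 14/16 → 1 ('e')
  [22] 16/17 → 0 ('')
  [23] 17/19 → 1 ('f')
  [24] 19/4 → 1 ('f')
  [25] 4/10 → 1 ('f')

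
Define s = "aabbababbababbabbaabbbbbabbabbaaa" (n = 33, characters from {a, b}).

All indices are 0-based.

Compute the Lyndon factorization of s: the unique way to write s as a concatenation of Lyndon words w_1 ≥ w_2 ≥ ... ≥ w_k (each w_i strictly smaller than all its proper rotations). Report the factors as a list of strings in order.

["aabbababbababbabbaabbbbbabbabb", "a", "a", "a"]

emit factor 1: 'aabbababbababbabbaabbbbbabbabb' (i=0, period=30)
emit factor 2: 'a' (i=30, period=1)
emit factor 3: 'a' (i=31, period=1)
emit factor 4: 'a' (i=32, period=1)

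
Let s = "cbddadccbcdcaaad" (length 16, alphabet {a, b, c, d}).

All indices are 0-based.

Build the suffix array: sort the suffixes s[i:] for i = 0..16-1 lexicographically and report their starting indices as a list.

rank→(start, suffix):
  0 → (12, 'aaad')
  1 → (13, 'aad')
  2 → (14, 'ad')
  3 → (4, 'adccbcdcaaad')
  4 → (8, 'bcdcaaad')
  5 → (1, 'bddadccbcdcaaad')
  6 → (11, 'caaad')
  7 → (7, 'cbcdcaaad')
  8 → (0, 'cbddadccbcdcaaad')
  9 → (6, 'ccbcdcaaad')
  10 → (9, 'cdcaaad')
  11 → (15, 'd')
  12 → (3, 'dadccbcdcaaad')
  13 → (10, 'dcaaad')
  14 → (5, 'dccbcdcaaad')
  15 → (2, 'ddadccbcdcaaad')

[12, 13, 14, 4, 8, 1, 11, 7, 0, 6, 9, 15, 3, 10, 5, 2]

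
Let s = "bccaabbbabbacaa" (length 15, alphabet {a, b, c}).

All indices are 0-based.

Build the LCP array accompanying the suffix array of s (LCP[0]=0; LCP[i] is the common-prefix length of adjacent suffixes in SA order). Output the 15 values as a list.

rank→(start, suffix):
  0 → (14, 'a')
  1 → (13, 'aa')
  2 → (3, 'aabbbabbacaa')
  3 → (8, 'abbacaa')
  4 → (4, 'abbbabbacaa')
  5 → (11, 'acaa')
  6 → (7, 'babbacaa')
  7 → (10, 'bacaa')
  8 → (6, 'bbabbacaa')
  9 → (9, 'bbacaa')
  10 → (5, 'bbbabbacaa')
  11 → (0, 'bccaabbbabbacaa')
  12 → (12, 'caa')
  13 → (2, 'caabbbabbacaa')
  14 → (1, 'ccaabbbabbacaa')

SA = [14, 13, 3, 8, 4, 11, 7, 10, 6, 9, 5, 0, 12, 2, 1]
[i] adj suffixes → lcp
  [1] 14/13 → 1 ('a')
  [2] 13/3 → 2 ('aa')
  [3] 3/8 → 1 ('a')
  [4] 8/4 → 3 ('abb')
  [5] 4/11 → 1 ('a')
  [6] 11/7 → 0 ('')
  [7] 7/10 → 2 ('ba')
  [8] 10/6 → 1 ('b')
  [9] 6/9 → 3 ('bba')
  [10] 9/5 → 2 ('bb')
  [11] 5/0 → 1 ('b')
  [12] 0/12 → 0 ('')
  [13] 12/2 → 3 ('caa')
  [14] 2/1 → 1 ('c')

[0, 1, 2, 1, 3, 1, 0, 2, 1, 3, 2, 1, 0, 3, 1]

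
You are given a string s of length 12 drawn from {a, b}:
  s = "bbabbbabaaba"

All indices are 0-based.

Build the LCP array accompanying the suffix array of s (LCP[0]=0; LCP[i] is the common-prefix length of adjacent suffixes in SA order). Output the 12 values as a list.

[0, 1, 1, 3, 2, 0, 2, 2, 3, 1, 4, 2]

rank→(start, suffix):
  0 → (11, 'a')
  1 → (8, 'aaba')
  2 → (9, 'aba')
  3 → (6, 'abaaba')
  4 → (2, 'abbbabaaba')
  5 → (10, 'ba')
  6 → (7, 'baaba')
  7 → (5, 'babaaba')
  8 → (1, 'babbbabaaba')
  9 → (4, 'bbabaaba')
  10 → (0, 'bbabbbabaaba')
  11 → (3, 'bbbabaaba')

SA = [11, 8, 9, 6, 2, 10, 7, 5, 1, 4, 0, 3]
[i] adj suffixes → lcp
  [1] 11/8 → 1 ('a')
  [2] 8/9 → 1 ('a')
  [3] 9/6 → 3 ('aba')
  [4] 6/2 → 2 ('ab')
  [5] 2/10 → 0 ('')
  [6] 10/7 → 2 ('ba')
  [7] 7/5 → 2 ('ba')
  [8] 5/1 → 3 ('bab')
  [9] 1/4 → 1 ('b')
  [10] 4/0 → 4 ('bbab')
  [11] 0/3 → 2 ('bb')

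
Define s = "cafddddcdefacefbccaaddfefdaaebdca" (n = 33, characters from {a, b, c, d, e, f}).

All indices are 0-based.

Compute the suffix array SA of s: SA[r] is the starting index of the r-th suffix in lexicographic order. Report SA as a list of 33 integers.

sorted suffixes:
  #0 SA[0]=32  'a'
  #1 SA[1]=18  'aaddfefdaaebdca'
  #2 SA[2]=26  'aaebdca'
  #3 SA[3]=11  'acefbccaaddfefdaaebdca'
  #4 SA[4]=19  'addfefdaaebdca'
  #5 SA[5]=27  'aebdca'
  #6 SA[6]=1  'afddddcdefacefbccaaddfefdaaebdca'
  #7 SA[7]=15  'bccaaddfefdaaebdca'
  #8 SA[8]=29  'bdca'
  #9 SA[9]=31  'ca'
  #10 SA[10]=17  'caaddfefdaaebdca'
  #11 SA[11]=0  'cafddddcdefacefbccaaddfefdaaebdca'
  #12 SA[12]=16  'ccaaddfefdaaebdca'
  #13 SA[13]=7  'cdefacefbccaaddfefdaaebdca'
  #14 SA[14]=12  'cefbccaaddfefdaaebdca'
  #15 SA[15]=25  'daaebdca'
  #16 SA[16]=30  'dca'
  #17 SA[17]=6  'dcdefacefbccaaddfefdaaebdca'
  #18 SA[18]=5  'ddcdefacefbccaaddfefdaaebdca'
  #19 SA[19]=4  'dddcdefacefbccaaddfefdaaebdca'
  #20 SA[20]=3  'ddddcdefacefbccaaddfefdaaebdca'
  #21 SA[21]=20  'ddfefdaaebdca'
  #22 SA[22]=8  'defacefbccaaddfefdaaebdca'
  #23 SA[23]=21  'dfefdaaebdca'
  #24 SA[24]=28  'ebdca'
  #25 SA[25]=9  'efacefbccaaddfefdaaebdca'
  #26 SA[26]=13  'efbccaaddfefdaaebdca'
  #27 SA[27]=23  'efdaaebdca'
  #28 SA[28]=10  'facefbccaaddfefdaaebdca'
  #29 SA[29]=14  'fbccaaddfefdaaebdca'
  #30 SA[30]=24  'fdaaebdca'
  #31 SA[31]=2  'fddddcdefacefbccaaddfefdaaebdca'
  #32 SA[32]=22  'fefdaaebdca'

[32, 18, 26, 11, 19, 27, 1, 15, 29, 31, 17, 0, 16, 7, 12, 25, 30, 6, 5, 4, 3, 20, 8, 21, 28, 9, 13, 23, 10, 14, 24, 2, 22]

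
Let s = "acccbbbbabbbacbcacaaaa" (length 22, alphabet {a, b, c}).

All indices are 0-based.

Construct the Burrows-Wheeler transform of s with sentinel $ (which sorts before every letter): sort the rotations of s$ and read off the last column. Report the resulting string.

rank  rotation                 last
    0  $acccbbbbabbbacbcacaaaa  a
    1  a$acccbbbbabbbacbcacaaa  a
    2  aa$acccbbbbabbbacbcacaa  a
    3  aaa$acccbbbbabbbacbcaca  a
    4  aaaa$acccbbbbabbbacbcac  c
    5  abbbacbcacaaaa$acccbbbb  b
    6  acaaaa$acccbbbbabbbacbc  c
    7  acbcacaaaa$acccbbbbabbb  b
    8  acccbbbbabbbacbcacaaaa$  $
    9  babbbacbcacaaaa$acccbbb  b
   10  bacbcacaaaa$acccbbbbabb  b
   11  bbabbbacbcacaaaa$acccbb  b
   12  bbacbcacaaaa$acccbbbbab  b
   13  bbbabbbacbcacaaaa$acccb  b
   14  bbbacbcacaaaa$acccbbbba  a
   15  bbbbabbbacbcacaaaa$accc  c
   16  bcacaaaa$acccbbbbabbbac  c
   17  caaaa$acccbbbbabbbacbca  a
   18  cacaaaa$acccbbbbabbbacb  b
   19  cbbbbabbbacbcacaaaa$acc  c
   20  cbcacaaaa$acccbbbbabbba  a
   21  ccbbbbabbbacbcacaaaa$ac  c
   22  cccbbbbabbbacbcacaaaa$a  a

aaaacbcb$bbbbbaccabcaca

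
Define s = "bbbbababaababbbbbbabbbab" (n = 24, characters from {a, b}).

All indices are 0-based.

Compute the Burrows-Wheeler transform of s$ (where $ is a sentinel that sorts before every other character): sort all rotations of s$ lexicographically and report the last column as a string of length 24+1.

rank  rotation                   last
    0  $bbbbababaababbbbbbabbbab  b
    1  aababbbbbbabbbab$bbbbabab  b
    2  ab$bbbbababaababbbbbbabbb  b
    3  abaababbbbbbabbbab$bbbbab  b
    4  ababaababbbbbbabbbab$bbbb  b
    5  ababbbbbbabbbab$bbbbababa  a
    6  abbbab$bbbbababaababbbbbb  b
    7  abbbbbbabbbab$bbbbababaab  b
    8  b$bbbbababaababbbbbbabbba  a
    9  baababbbbbbabbbab$bbbbaba  a
   10  bab$bbbbababaababbbbbbabb  b
   11  babaababbbbbbabbbab$bbbba  a
   12  bababaababbbbbbabbbab$bbb  b
   13  babbbab$bbbbababaababbbbb  b
   14  babbbbbbabbbab$bbbbababaa  a
   15  bbab$bbbbababaababbbbbbab  b
   16  bbababaababbbbbbabbbab$bb  b
   17  bbabbbab$bbbbababaababbbb  b
   18  bbbab$bbbbababaababbbbbba  a
   19  bbbababaababbbbbbabbbab$b  b
   20  bbbabbbab$bbbbababaababbb  b
   21  bbbbababaababbbbbbabbbab$  $
   22  bbbbabbbab$bbbbababaababb  b
   23  bbbbbabbbab$bbbbababaabab  b
   24  bbbbbbabbbab$bbbbababaaba  a

bbbbbabbaababbabbbabb$bba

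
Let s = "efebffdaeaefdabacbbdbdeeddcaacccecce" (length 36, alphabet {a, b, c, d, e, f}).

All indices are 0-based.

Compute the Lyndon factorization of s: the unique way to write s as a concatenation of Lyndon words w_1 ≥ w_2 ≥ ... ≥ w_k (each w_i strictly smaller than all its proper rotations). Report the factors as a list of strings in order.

["ef", "e", "bffd", "aeaefd", "abacbbdbdeeddc", "aacccecce"]

emit factor 1: 'ef' (i=0, period=2)
emit factor 2: 'e' (i=2, period=1)
emit factor 3: 'bffd' (i=3, period=4)
emit factor 4: 'aeaefd' (i=7, period=6)
emit factor 5: 'abacbbdbdeeddc' (i=13, period=14)
emit factor 6: 'aacccecce' (i=27, period=9)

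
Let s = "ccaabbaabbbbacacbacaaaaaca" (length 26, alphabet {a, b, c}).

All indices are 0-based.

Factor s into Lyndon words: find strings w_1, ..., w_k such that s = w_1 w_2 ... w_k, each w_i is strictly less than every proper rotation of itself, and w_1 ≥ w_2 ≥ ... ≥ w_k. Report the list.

emit factor 1: 'c' (i=0, period=1)
emit factor 2: 'c' (i=1, period=1)
emit factor 3: 'aabbaabbbbacacbac' (i=2, period=17)
emit factor 4: 'aaaaac' (i=19, period=6)
emit factor 5: 'a' (i=25, period=1)

["c", "c", "aabbaabbbbacacbac", "aaaaac", "a"]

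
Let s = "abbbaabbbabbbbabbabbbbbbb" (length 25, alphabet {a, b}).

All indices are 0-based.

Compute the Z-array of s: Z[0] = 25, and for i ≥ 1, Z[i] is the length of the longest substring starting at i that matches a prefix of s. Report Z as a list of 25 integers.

Z[0]=25
i=1: i≥r, start 0; Z[1]=0
i=2: i≥r, start 0; Z[2]=0
i=3: i≥r, start 0; Z[3]=0
i=4: i≥r, start 0; Z[4]=1 scan→box=[4,5)
i=5: i≥r, start 0; Z[5]=5 scan→box=[5,10)
i=6: min(r-i=4, Z[1]=0)=0; Z[6]=0
i=7: min(r-i=3, Z[2]=0)=0; Z[7]=0
i=8: min(r-i=2, Z[3]=0)=0; Z[8]=0
i=9: min(r-i=1, Z[4]=1)=1; Z[9]=4 scan→box=[9,13)
i=10: min(r-i=3, Z[1]=0)=0; Z[10]=0
i=11: min(r-i=2, Z[2]=0)=0; Z[11]=0
i=12: min(r-i=1, Z[3]=0)=0; Z[12]=0
i=13: i≥r, start 0; Z[13]=0
i=14: i≥r, start 0; Z[14]=3 scan→box=[14,17)
i=15: min(r-i=2, Z[1]=0)=0; Z[15]=0
i=16: min(r-i=1, Z[2]=0)=0; Z[16]=0
i=17: i≥r, start 0; Z[17]=4 scan→box=[17,21)
i=18: min(r-i=3, Z[1]=0)=0; Z[18]=0
i=19: min(r-i=2, Z[2]=0)=0; Z[19]=0
i=20: min(r-i=1, Z[3]=0)=0; Z[20]=0
i=21: i≥r, start 0; Z[21]=0
i=22: i≥r, start 0; Z[22]=0
i=23: i≥r, start 0; Z[23]=0
i=24: i≥r, start 0; Z[24]=0

[25, 0, 0, 0, 1, 5, 0, 0, 0, 4, 0, 0, 0, 0, 3, 0, 0, 4, 0, 0, 0, 0, 0, 0, 0]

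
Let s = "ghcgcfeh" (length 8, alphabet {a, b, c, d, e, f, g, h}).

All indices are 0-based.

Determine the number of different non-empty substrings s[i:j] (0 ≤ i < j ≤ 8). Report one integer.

33

rank→(start, suffix):
  0 → (4, 'cfeh')
  1 → (2, 'cgcfeh')
  2 → (6, 'eh')
  3 → (5, 'feh')
  4 → (3, 'gcfeh')
  5 → (0, 'ghcgcfeh')
  6 → (7, 'h')
  7 → (1, 'hcgcfeh')

SA = [4, 2, 6, 5, 3, 0, 7, 1]
rank  pair      lcp
   1  s[4:],s[2:]  1  'c'
   2  s[2:],s[6:]  0  ''
   3  s[6:],s[5:]  0  ''
   4  s[5:],s[3:]  0  ''
   5  s[3:],s[0:]  1  'g'
   6  s[0:],s[7:]  0  ''
   7  s[7:],s[1:]  1  'h'

n(n+1)/2 = 8·9/2 = 36
Σ LCP = 0 + 1 + 0 + 0 + 0 + 1 + 0 + 1 = 3
distinct = 36 − 3 = 33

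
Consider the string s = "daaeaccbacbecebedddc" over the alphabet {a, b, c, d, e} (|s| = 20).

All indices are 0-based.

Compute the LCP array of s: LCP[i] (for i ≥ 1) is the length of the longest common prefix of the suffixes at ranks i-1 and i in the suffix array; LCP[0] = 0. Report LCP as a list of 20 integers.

rank→(start, suffix):
  0 → (1, 'aaeaccbacbecebedddc')
  1 → (8, 'acbecebedddc')
  2 → (4, 'accbacbecebedddc')
  3 → (2, 'aeaccbacbecebedddc')
  4 → (7, 'bacbecebedddc')
  5 → (10, 'becebedddc')
  6 → (14, 'bedddc')
  7 → (19, 'c')
  8 → (6, 'cbacbecebedddc')
  9 → (9, 'cbecebedddc')
  10 → (5, 'ccbacbecebedddc')
  11 → (12, 'cebedddc')
  12 → (0, 'daaeaccbacbecebedddc')
  13 → (18, 'dc')
  14 → (17, 'ddc')
  15 → (16, 'dddc')
  16 → (3, 'eaccbacbecebedddc')
  17 → (13, 'ebedddc')
  18 → (11, 'ecebedddc')
  19 → (15, 'edddc')

SA = [1, 8, 4, 2, 7, 10, 14, 19, 6, 9, 5, 12, 0, 18, 17, 16, 3, 13, 11, 15]
i: (SA[i-1],SA[i]) lcp shared
  1: (1,8) 1 'a'
  2: (8,4) 2 'ac'
  3: (4,2) 1 'a'
  4: (2,7) 0 ''
  5: (7,10) 1 'b'
  6: (10,14) 2 'be'
  7: (14,19) 0 ''
  8: (19,6) 1 'c'
  9: (6,9) 2 'cb'
  10: (9,5) 1 'c'
  11: (5,12) 1 'c'
  12: (12,0) 0 ''
  13: (0,18) 1 'd'
  14: (18,17) 1 'd'
  15: (17,16) 2 'dd'
  16: (16,3) 0 ''
  17: (3,13) 1 'e'
  18: (13,11) 1 'e'
  19: (11,15) 1 'e'

[0, 1, 2, 1, 0, 1, 2, 0, 1, 2, 1, 1, 0, 1, 1, 2, 0, 1, 1, 1]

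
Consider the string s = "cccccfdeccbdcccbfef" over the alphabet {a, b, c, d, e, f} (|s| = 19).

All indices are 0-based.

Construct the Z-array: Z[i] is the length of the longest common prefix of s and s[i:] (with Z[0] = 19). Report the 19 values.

[19, 4, 3, 2, 1, 0, 0, 0, 2, 1, 0, 0, 3, 2, 1, 0, 0, 0, 0]

Z[0]=19
i=1: i≥r, start 0; Z[1]=4 extend→box=[1,5)
i=2: min(r-i=3, Z[1]=4)=3; Z[2]=3
i=3: min(r-i=2, Z[2]=3)=2; Z[3]=2
i=4: min(r-i=1, Z[3]=2)=1; Z[4]=1
i=5: i≥r, start 0; Z[5]=0
i=6: i≥r, start 0; Z[6]=0
i=7: i≥r, start 0; Z[7]=0
i=8: i≥r, start 0; Z[8]=2 extend→box=[8,10)
i=9: min(r-i=1, Z[1]=4)=1; Z[9]=1
i=10: i≥r, start 0; Z[10]=0
i=11: i≥r, start 0; Z[11]=0
i=12: i≥r, start 0; Z[12]=3 extend→box=[12,15)
i=13: min(r-i=2, Z[1]=4)=2; Z[13]=2
i=14: min(r-i=1, Z[2]=3)=1; Z[14]=1
i=15: i≥r, start 0; Z[15]=0
i=16: i≥r, start 0; Z[16]=0
i=17: i≥r, start 0; Z[17]=0
i=18: i≥r, start 0; Z[18]=0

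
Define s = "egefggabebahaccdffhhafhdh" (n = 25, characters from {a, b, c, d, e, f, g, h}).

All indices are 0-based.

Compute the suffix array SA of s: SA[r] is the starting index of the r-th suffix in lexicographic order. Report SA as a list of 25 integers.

[6, 12, 20, 10, 9, 7, 13, 14, 15, 23, 8, 2, 0, 16, 3, 21, 17, 5, 1, 4, 24, 11, 19, 22, 18]

sorted suffixes:
  #0 SA[0]=6  'abebahaccdffhhafhdh'
  #1 SA[1]=12  'accdffhhafhdh'
  #2 SA[2]=20  'afhdh'
  #3 SA[3]=10  'ahaccdffhhafhdh'
  #4 SA[4]=9  'bahaccdffhhafhdh'
  #5 SA[5]=7  'bebahaccdffhhafhdh'
  #6 SA[6]=13  'ccdffhhafhdh'
  #7 SA[7]=14  'cdffhhafhdh'
  #8 SA[8]=15  'dffhhafhdh'
  #9 SA[9]=23  'dh'
  #10 SA[10]=8  'ebahaccdffhhafhdh'
  #11 SA[11]=2  'efggabebahaccdffhhafhdh'
  #12 SA[12]=0  'egefggabebahaccdffhhafhdh'
  #13 SA[13]=16  'ffhhafhdh'
  #14 SA[14]=3  'fggabebahaccdffhhafhdh'
  #15 SA[15]=21  'fhdh'
  #16 SA[16]=17  'fhhafhdh'
  #17 SA[17]=5  'gabebahaccdffhhafhdh'
  #18 SA[18]=1  'gefggabebahaccdffhhafhdh'
  #19 SA[19]=4  'ggabebahaccdffhhafhdh'
  #20 SA[20]=24  'h'
  #21 SA[21]=11  'haccdffhhafhdh'
  #22 SA[22]=19  'hafhdh'
  #23 SA[23]=22  'hdh'
  #24 SA[24]=18  'hhafhdh'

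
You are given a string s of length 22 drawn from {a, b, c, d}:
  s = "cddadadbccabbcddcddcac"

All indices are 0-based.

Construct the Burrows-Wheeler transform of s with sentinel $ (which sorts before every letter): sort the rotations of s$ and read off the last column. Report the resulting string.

rank  rotation                 last
    0  $cddadadbccabbcddcddcac  c
    1  abbcddcddcac$cddadadbcc  c
    2  ac$cddadadbccabbcddcddc  c
    3  adadbccabbcddcddcac$cdd  d
    4  adbccabbcddcddcac$cddad  d
    5  bbcddcddcac$cddadadbcca  a
    6  bccabbcddcddcac$cddadad  d
    7  bcddcddcac$cddadadbccab  b
    8  c$cddadadbccabbcddcddca  a
    9  cabbcddcddcac$cddadadbc  c
   10  cac$cddadadbccabbcddcdd  d
   11  ccabbcddcddcac$cddadadb  b
   12  cddadadbccabbcddcddcac$  $
   13  cddcac$cddadadbccabbcdd  d
   14  cddcddcac$cddadadbccabb  b
   15  dadadbccabbcddcddcac$cd  d
   16  dadbccabbcddcddcac$cdda  a
   17  dbccabbcddcddcac$cddada  a
   18  dcac$cddadadbccabbcddcd  d
   19  dcddcac$cddadadbccabbcd  d
   20  ddadadbccabbcddcddcac$c  c
   21  ddcac$cddadadbccabbcddc  c
   22  ddcddcac$cddadadbccabbc  c

cccddadbacdb$dbdaaddccc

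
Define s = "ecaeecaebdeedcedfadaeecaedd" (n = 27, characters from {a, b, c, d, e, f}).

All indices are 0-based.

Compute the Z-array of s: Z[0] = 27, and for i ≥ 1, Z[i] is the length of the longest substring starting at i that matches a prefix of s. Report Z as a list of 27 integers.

[27, 0, 0, 1, 4, 0, 0, 1, 0, 0, 1, 1, 0, 0, 1, 0, 0, 0, 0, 0, 1, 4, 0, 0, 1, 0, 0]

Z[0]=27
i=1: i≥r, start 0; Z[1]=0
i=2: i≥r, start 0; Z[2]=0
i=3: i≥r, start 0; Z[3]=1 scan→box=[3,4)
i=4: i≥r, start 0; Z[4]=4 scan→box=[4,8)
i=5: min(r-i=3, Z[1]=0)=0; Z[5]=0
i=6: min(r-i=2, Z[2]=0)=0; Z[6]=0
i=7: min(r-i=1, Z[3]=1)=1; Z[7]=1
i=8: i≥r, start 0; Z[8]=0
i=9: i≥r, start 0; Z[9]=0
i=10: i≥r, start 0; Z[10]=1 scan→box=[10,11)
i=11: i≥r, start 0; Z[11]=1 scan→box=[11,12)
i=12: i≥r, start 0; Z[12]=0
i=13: i≥r, start 0; Z[13]=0
i=14: i≥r, start 0; Z[14]=1 scan→box=[14,15)
i=15: i≥r, start 0; Z[15]=0
i=16: i≥r, start 0; Z[16]=0
i=17: i≥r, start 0; Z[17]=0
i=18: i≥r, start 0; Z[18]=0
i=19: i≥r, start 0; Z[19]=0
i=20: i≥r, start 0; Z[20]=1 scan→box=[20,21)
i=21: i≥r, start 0; Z[21]=4 scan→box=[21,25)
i=22: min(r-i=3, Z[1]=0)=0; Z[22]=0
i=23: min(r-i=2, Z[2]=0)=0; Z[23]=0
i=24: min(r-i=1, Z[3]=1)=1; Z[24]=1
i=25: i≥r, start 0; Z[25]=0
i=26: i≥r, start 0; Z[26]=0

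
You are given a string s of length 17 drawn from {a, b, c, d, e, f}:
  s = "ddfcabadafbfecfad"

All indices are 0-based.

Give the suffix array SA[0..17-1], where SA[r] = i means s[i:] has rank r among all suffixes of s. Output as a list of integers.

rank→(start, suffix):
  0 → (4, 'abadafbfecfad')
  1 → (15, 'ad')
  2 → (6, 'adafbfecfad')
  3 → (8, 'afbfecfad')
  4 → (5, 'badafbfecfad')
  5 → (10, 'bfecfad')
  6 → (3, 'cabadafbfecfad')
  7 → (13, 'cfad')
  8 → (16, 'd')
  9 → (7, 'dafbfecfad')
  10 → (0, 'ddfcabadafbfecfad')
  11 → (1, 'dfcabadafbfecfad')
  12 → (12, 'ecfad')
  13 → (14, 'fad')
  14 → (9, 'fbfecfad')
  15 → (2, 'fcabadafbfecfad')
  16 → (11, 'fecfad')

[4, 15, 6, 8, 5, 10, 3, 13, 16, 7, 0, 1, 12, 14, 9, 2, 11]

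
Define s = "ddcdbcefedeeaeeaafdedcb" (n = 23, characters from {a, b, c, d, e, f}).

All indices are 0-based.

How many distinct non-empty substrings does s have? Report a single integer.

sorted suffixes:
  #0 SA[0]=15  'aafdedcb'
  #1 SA[1]=12  'aeeaafdedcb'
  #2 SA[2]=16  'afdedcb'
  #3 SA[3]=22  'b'
  #4 SA[4]=4  'bcefedeeaeeaafdedcb'
  #5 SA[5]=21  'cb'
  #6 SA[6]=2  'cdbcefedeeaeeaafdedcb'
  #7 SA[7]=5  'cefedeeaeeaafdedcb'
  #8 SA[8]=3  'dbcefedeeaeeaafdedcb'
  #9 SA[9]=20  'dcb'
  #10 SA[10]=1  'dcdbcefedeeaeeaafdedcb'
  #11 SA[11]=0  'ddcdbcefedeeaeeaafdedcb'
  #12 SA[12]=18  'dedcb'
  #13 SA[13]=9  'deeaeeaafdedcb'
  #14 SA[14]=14  'eaafdedcb'
  #15 SA[15]=11  'eaeeaafdedcb'
  #16 SA[16]=19  'edcb'
  #17 SA[17]=8  'edeeaeeaafdedcb'
  #18 SA[18]=13  'eeaafdedcb'
  #19 SA[19]=10  'eeaeeaafdedcb'
  #20 SA[20]=6  'efedeeaeeaafdedcb'
  #21 SA[21]=17  'fdedcb'
  #22 SA[22]=7  'fedeeaeeaafdedcb'

SA = [15, 12, 16, 22, 4, 21, 2, 5, 3, 20, 1, 0, 18, 9, 14, 11, 19, 8, 13, 10, 6, 17, 7]
[i] adj suffixes → lcp
  [1] 15/12 → 1 ('a')
  [2] 12/16 → 1 ('a')
  [3] 16/22 → 0 ('')
  [4] 22/4 → 1 ('b')
  [5] 4/21 → 0 ('')
  [6] 21/2 → 1 ('c')
  [7] 2/5 → 1 ('c')
  [8] 5/3 → 0 ('')
  [9] 3/20 → 1 ('d')
  [10] 20/1 → 2 ('dc')
  [11] 1/0 → 1 ('d')
  [12] 0/18 → 1 ('d')
  [13] 18/9 → 2 ('de')
  [14] 9/14 → 0 ('')
  [15] 14/11 → 2 ('ea')
  [16] 11/19 → 1 ('e')
  [17] 19/8 → 2 ('ed')
  [18] 8/13 → 1 ('e')
  [19] 13/10 → 3 ('eea')
  [20] 10/6 → 1 ('e')
  [21] 6/17 → 0 ('')
  [22] 17/7 → 1 ('f')

n(n+1)/2 = 23·24/2 = 276
Σ LCP = 0 + 1 + 1 + 0 + 1 + 0 + 1 + 1 + 0 + 1 + 2 + 1 + 1 + 2 + 0 + 2 + 1 + 2 + 1 + 3 + 1 + 0 + 1 = 23
distinct = 276 − 23 = 253

253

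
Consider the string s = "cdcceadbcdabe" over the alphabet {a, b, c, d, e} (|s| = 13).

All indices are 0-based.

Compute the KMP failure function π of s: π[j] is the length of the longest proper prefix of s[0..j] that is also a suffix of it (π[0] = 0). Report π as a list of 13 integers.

π[0] = 0
j=1 s[j]='d': π[1]=0 (border '')
j=2 s[j]='c': π[2]=1 (border 'c')
j=3 s[j]='c': k: 1→0; π[3]=1 (border 'c')
j=4 s[j]='e': k: 1→0; π[4]=0 (border '')
j=5 s[j]='a': π[5]=0 (border '')
j=6 s[j]='d': π[6]=0 (border '')
j=7 s[j]='b': π[7]=0 (border '')
j=8 s[j]='c': π[8]=1 (border 'c')
j=9 s[j]='d': π[9]=2 (border 'cd')
j=10 s[j]='a': k: 2→0; π[10]=0 (border '')
j=11 s[j]='b': π[11]=0 (border '')
j=12 s[j]='e': π[12]=0 (border '')

[0, 0, 1, 1, 0, 0, 0, 0, 1, 2, 0, 0, 0]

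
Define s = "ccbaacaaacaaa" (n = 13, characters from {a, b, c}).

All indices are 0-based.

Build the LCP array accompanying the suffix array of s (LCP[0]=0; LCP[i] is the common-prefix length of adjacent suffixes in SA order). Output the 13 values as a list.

sorted suffixes:
  #0 SA[0]=12  'a'
  #1 SA[1]=11  'aa'
  #2 SA[2]=10  'aaa'
  #3 SA[3]=6  'aaacaaa'
  #4 SA[4]=7  'aacaaa'
  #5 SA[5]=3  'aacaaacaaa'
  #6 SA[6]=8  'acaaa'
  #7 SA[7]=4  'acaaacaaa'
  #8 SA[8]=2  'baacaaacaaa'
  #9 SA[9]=9  'caaa'
  #10 SA[10]=5  'caaacaaa'
  #11 SA[11]=1  'cbaacaaacaaa'
  #12 SA[12]=0  'ccbaacaaacaaa'

SA = [12, 11, 10, 6, 7, 3, 8, 4, 2, 9, 5, 1, 0]
[i] adj suffixes → lcp
  [1] 12/11 → 1 ('a')
  [2] 11/10 → 2 ('aa')
  [3] 10/6 → 3 ('aaa')
  [4] 6/7 → 2 ('aa')
  [5] 7/3 → 6 ('aacaaa')
  [6] 3/8 → 1 ('a')
  [7] 8/4 → 5 ('acaaa')
  [8] 4/2 → 0 ('')
  [9] 2/9 → 0 ('')
  [10] 9/5 → 4 ('caaa')
  [11] 5/1 → 1 ('c')
  [12] 1/0 → 1 ('c')

[0, 1, 2, 3, 2, 6, 1, 5, 0, 0, 4, 1, 1]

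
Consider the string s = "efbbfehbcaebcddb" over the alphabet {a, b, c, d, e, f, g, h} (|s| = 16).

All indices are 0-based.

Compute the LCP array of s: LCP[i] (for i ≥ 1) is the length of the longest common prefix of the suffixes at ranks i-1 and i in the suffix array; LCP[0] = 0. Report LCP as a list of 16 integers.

[0, 0, 1, 1, 2, 1, 0, 1, 0, 1, 0, 1, 1, 0, 1, 0]

sorted suffixes:
  #0 SA[0]=9  'aebcddb'
  #1 SA[1]=15  'b'
  #2 SA[2]=2  'bbfehbcaebcddb'
  #3 SA[3]=7  'bcaebcddb'
  #4 SA[4]=11  'bcddb'
  #5 SA[5]=3  'bfehbcaebcddb'
  #6 SA[6]=8  'caebcddb'
  #7 SA[7]=12  'cddb'
  #8 SA[8]=14  'db'
  #9 SA[9]=13  'ddb'
  #10 SA[10]=10  'ebcddb'
  #11 SA[11]=0  'efbbfehbcaebcddb'
  #12 SA[12]=5  'ehbcaebcddb'
  #13 SA[13]=1  'fbbfehbcaebcddb'
  #14 SA[14]=4  'fehbcaebcddb'
  #15 SA[15]=6  'hbcaebcddb'

SA = [9, 15, 2, 7, 11, 3, 8, 12, 14, 13, 10, 0, 5, 1, 4, 6]
i: (SA[i-1],SA[i]) lcp shared
  1: (9,15) 0 ''
  2: (15,2) 1 'b'
  3: (2,7) 1 'b'
  4: (7,11) 2 'bc'
  5: (11,3) 1 'b'
  6: (3,8) 0 ''
  7: (8,12) 1 'c'
  8: (12,14) 0 ''
  9: (14,13) 1 'd'
  10: (13,10) 0 ''
  11: (10,0) 1 'e'
  12: (0,5) 1 'e'
  13: (5,1) 0 ''
  14: (1,4) 1 'f'
  15: (4,6) 0 ''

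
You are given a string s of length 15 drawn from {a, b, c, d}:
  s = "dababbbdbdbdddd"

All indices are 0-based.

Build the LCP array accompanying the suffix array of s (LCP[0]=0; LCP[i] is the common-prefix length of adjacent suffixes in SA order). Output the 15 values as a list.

[0, 2, 0, 1, 2, 1, 4, 2, 0, 1, 1, 3, 1, 2, 3]

rank | idx | suffix
   0 |   1 | ababbbdbdbdddd
   1 |   3 | abbbdbdbdddd
   2 |   2 | babbbdbdbdddd
   3 |   4 | bbbdbdbdddd
   4 |   5 | bbdbdbdddd
   5 |   6 | bdbdbdddd
   6 |   8 | bdbdddd
   7 |  10 | bdddd
   8 |  14 | d
   9 |   0 | dababbbdbdbdddd
  10 |   7 | dbdbdddd
  11 |   9 | dbdddd
  12 |  13 | dd
  13 |  12 | ddd
  14 |  11 | dddd

SA = [1, 3, 2, 4, 5, 6, 8, 10, 14, 0, 7, 9, 13, 12, 11]
i: (SA[i-1],SA[i]) lcp shared
  1: (1,3) 2 'ab'
  2: (3,2) 0 ''
  3: (2,4) 1 'b'
  4: (4,5) 2 'bb'
  5: (5,6) 1 'b'
  6: (6,8) 4 'bdbd'
  7: (8,10) 2 'bd'
  8: (10,14) 0 ''
  9: (14,0) 1 'd'
  10: (0,7) 1 'd'
  11: (7,9) 3 'dbd'
  12: (9,13) 1 'd'
  13: (13,12) 2 'dd'
  14: (12,11) 3 'ddd'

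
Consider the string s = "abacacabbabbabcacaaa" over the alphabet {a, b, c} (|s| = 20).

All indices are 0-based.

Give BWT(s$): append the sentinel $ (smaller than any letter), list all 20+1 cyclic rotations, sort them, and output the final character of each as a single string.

rank  rotation               last
    0  $abacacabbabbabcacaaa  a
    1  a$abacacabbabbabcacaa  a
    2  aa$abacacabbabbabcaca  a
    3  aaa$abacacabbabbabcac  c
    4  abacacabbabbabcacaaa$  $
    5  abbabbabcacaaa$abacac  c
    6  abbabcacaaa$abacacabb  b
    7  abcacaaa$abacacabbabb  b
    8  acaaa$abacacabbabbabc  c
    9  acabbabbabcacaaa$abac  c
   10  acacabbabbabcacaaa$ab  b
   11  babbabcacaaa$abacacab  b
   12  babcacaaa$abacacabbab  b
   13  bacacabbabbabcacaaa$a  a
   14  bbabbabcacaaa$abacaca  a
   15  bbabcacaaa$abacacabba  a
   16  bcacaaa$abacacabbabba  a
   17  caaa$abacacabbabbabca  a
   18  cabbabbabcacaaa$abaca  a
   19  cacaaa$abacacabbabbab  b
   20  cacabbabbabcacaaa$aba  a

aaac$cbbccbbbaaaaaaba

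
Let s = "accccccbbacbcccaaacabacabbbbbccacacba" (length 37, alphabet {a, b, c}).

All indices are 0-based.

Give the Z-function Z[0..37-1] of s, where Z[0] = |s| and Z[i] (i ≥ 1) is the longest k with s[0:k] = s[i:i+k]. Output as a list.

Z[0]=37
i=1: outside box; Z[1]=0
i=2: outside box; Z[2]=0
i=3: outside box; Z[3]=0
i=4: outside box; Z[4]=0
i=5: outside box; Z[5]=0
i=6: outside box; Z[6]=0
i=7: outside box; Z[7]=0
i=8: outside box; Z[8]=0
i=9: outside box; Z[9]=2 grow→box=[9,11)
i=10: min(r-i=1, Z[1]=0)=0; Z[10]=0
i=11: outside box; Z[11]=0
i=12: outside box; Z[12]=0
i=13: outside box; Z[13]=0
i=14: outside box; Z[14]=0
i=15: outside box; Z[15]=1 grow→box=[15,16)
i=16: outside box; Z[16]=1 grow→box=[16,17)
i=17: outside box; Z[17]=2 grow→box=[17,19)
i=18: min(r-i=1, Z[1]=0)=0; Z[18]=0
i=19: outside box; Z[19]=1 grow→box=[19,20)
i=20: outside box; Z[20]=0
i=21: outside box; Z[21]=2 grow→box=[21,23)
i=22: min(r-i=1, Z[1]=0)=0; Z[22]=0
i=23: outside box; Z[23]=1 grow→box=[23,24)
i=24: outside box; Z[24]=0
i=25: outside box; Z[25]=0
i=26: outside box; Z[26]=0
i=27: outside box; Z[27]=0
i=28: outside box; Z[28]=0
i=29: outside box; Z[29]=0
i=30: outside box; Z[30]=0
i=31: outside box; Z[31]=2 grow→box=[31,33)
i=32: min(r-i=1, Z[1]=0)=0; Z[32]=0
i=33: outside box; Z[33]=2 grow→box=[33,35)
i=34: min(r-i=1, Z[1]=0)=0; Z[34]=0
i=35: outside box; Z[35]=0
i=36: outside box; Z[36]=1 grow→box=[36,37)

[37, 0, 0, 0, 0, 0, 0, 0, 0, 2, 0, 0, 0, 0, 0, 1, 1, 2, 0, 1, 0, 2, 0, 1, 0, 0, 0, 0, 0, 0, 0, 2, 0, 2, 0, 0, 1]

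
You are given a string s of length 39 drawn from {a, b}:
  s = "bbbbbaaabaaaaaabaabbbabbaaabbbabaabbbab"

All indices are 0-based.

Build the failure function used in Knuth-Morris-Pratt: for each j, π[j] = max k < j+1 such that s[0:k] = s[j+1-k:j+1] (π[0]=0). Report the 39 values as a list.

π[0] = 0
j=1 s[j]='b': π[1]=1 (border 'b')
j=2 s[j]='b': π[2]=2 (border 'bb')
j=3 s[j]='b': π[3]=3 (border 'bbb')
j=4 s[j]='b': π[4]=4 (border 'bbbb')
j=5 s[j]='a': k: 4→3→2→1→0; π[5]=0 (border '')
j=6 s[j]='a': π[6]=0 (border '')
j=7 s[j]='a': π[7]=0 (border '')
j=8 s[j]='b': π[8]=1 (border 'b')
j=9 s[j]='a': k: 1→0; π[9]=0 (border '')
j=10 s[j]='a': π[10]=0 (border '')
j=11 s[j]='a': π[11]=0 (border '')
j=12 s[j]='a': π[12]=0 (border '')
j=13 s[j]='a': π[13]=0 (border '')
j=14 s[j]='a': π[14]=0 (border '')
j=15 s[j]='b': π[15]=1 (border 'b')
j=16 s[j]='a': k: 1→0; π[16]=0 (border '')
j=17 s[j]='a': π[17]=0 (border '')
j=18 s[j]='b': π[18]=1 (border 'b')
j=19 s[j]='b': π[19]=2 (border 'bb')
j=20 s[j]='b': π[20]=3 (border 'bbb')
j=21 s[j]='a': k: 3→2→1→0; π[21]=0 (border '')
j=22 s[j]='b': π[22]=1 (border 'b')
j=23 s[j]='b': π[23]=2 (border 'bb')
j=24 s[j]='a': k: 2→1→0; π[24]=0 (border '')
j=25 s[j]='a': π[25]=0 (border '')
j=26 s[j]='a': π[26]=0 (border '')
j=27 s[j]='b': π[27]=1 (border 'b')
j=28 s[j]='b': π[28]=2 (border 'bb')
j=29 s[j]='b': π[29]=3 (border 'bbb')
j=30 s[j]='a': k: 3→2→1→0; π[30]=0 (border '')
j=31 s[j]='b': π[31]=1 (border 'b')
j=32 s[j]='a': k: 1→0; π[32]=0 (border '')
j=33 s[j]='a': π[33]=0 (border '')
j=34 s[j]='b': π[34]=1 (border 'b')
j=35 s[j]='b': π[35]=2 (border 'bb')
j=36 s[j]='b': π[36]=3 (border 'bbb')
j=37 s[j]='a': k: 3→2→1→0; π[37]=0 (border '')
j=38 s[j]='b': π[38]=1 (border 'b')

[0, 1, 2, 3, 4, 0, 0, 0, 1, 0, 0, 0, 0, 0, 0, 1, 0, 0, 1, 2, 3, 0, 1, 2, 0, 0, 0, 1, 2, 3, 0, 1, 0, 0, 1, 2, 3, 0, 1]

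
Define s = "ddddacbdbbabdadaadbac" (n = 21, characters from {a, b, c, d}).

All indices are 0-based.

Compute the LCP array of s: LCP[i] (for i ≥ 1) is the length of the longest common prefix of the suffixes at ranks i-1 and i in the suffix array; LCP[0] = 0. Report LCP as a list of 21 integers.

[0, 1, 1, 2, 1, 2, 0, 2, 1, 1, 2, 0, 1, 0, 2, 2, 1, 2, 1, 2, 3]

rank→(start, suffix):
  0 → (15, 'aadbac')
  1 → (10, 'abdadaadbac')
  2 → (19, 'ac')
  3 → (4, 'acbdbbabdadaadbac')
  4 → (13, 'adaadbac')
  5 → (16, 'adbac')
  6 → (9, 'babdadaadbac')
  7 → (18, 'bac')
  8 → (8, 'bbabdadaadbac')
  9 → (11, 'bdadaadbac')
  10 → (6, 'bdbbabdadaadbac')
  11 → (20, 'c')
  12 → (5, 'cbdbbabdadaadbac')
  13 → (14, 'daadbac')
  14 → (3, 'dacbdbbabdadaadbac')
  15 → (12, 'dadaadbac')
  16 → (17, 'dbac')
  17 → (7, 'dbbabdadaadbac')
  18 → (2, 'ddacbdbbabdadaadbac')
  19 → (1, 'dddacbdbbabdadaadbac')
  20 → (0, 'ddddacbdbbabdadaadbac')

SA = [15, 10, 19, 4, 13, 16, 9, 18, 8, 11, 6, 20, 5, 14, 3, 12, 17, 7, 2, 1, 0]
i: (SA[i-1],SA[i]) lcp shared
  1: (15,10) 1 'a'
  2: (10,19) 1 'a'
  3: (19,4) 2 'ac'
  4: (4,13) 1 'a'
  5: (13,16) 2 'ad'
  6: (16,9) 0 ''
  7: (9,18) 2 'ba'
  8: (18,8) 1 'b'
  9: (8,11) 1 'b'
  10: (11,6) 2 'bd'
  11: (6,20) 0 ''
  12: (20,5) 1 'c'
  13: (5,14) 0 ''
  14: (14,3) 2 'da'
  15: (3,12) 2 'da'
  16: (12,17) 1 'd'
  17: (17,7) 2 'db'
  18: (7,2) 1 'd'
  19: (2,1) 2 'dd'
  20: (1,0) 3 'ddd'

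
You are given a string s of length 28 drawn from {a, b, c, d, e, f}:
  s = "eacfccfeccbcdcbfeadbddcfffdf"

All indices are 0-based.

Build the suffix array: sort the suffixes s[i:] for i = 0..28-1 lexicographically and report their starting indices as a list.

sorted suffixes:
  #0 SA[0]=1  'acfccfeccbcdcbfeadbddcfffdf'
  #1 SA[1]=17  'adbddcfffdf'
  #2 SA[2]=10  'bcdcbfeadbddcfffdf'
  #3 SA[3]=19  'bddcfffdf'
  #4 SA[4]=14  'bfeadbddcfffdf'
  #5 SA[5]=9  'cbcdcbfeadbddcfffdf'
  #6 SA[6]=13  'cbfeadbddcfffdf'
  #7 SA[7]=8  'ccbcdcbfeadbddcfffdf'
  #8 SA[8]=4  'ccfeccbcdcbfeadbddcfffdf'
  #9 SA[9]=11  'cdcbfeadbddcfffdf'
  #10 SA[10]=2  'cfccfeccbcdcbfeadbddcfffdf'
  #11 SA[11]=5  'cfeccbcdcbfeadbddcfffdf'
  #12 SA[12]=22  'cfffdf'
  #13 SA[13]=18  'dbddcfffdf'
  #14 SA[14]=12  'dcbfeadbddcfffdf'
  #15 SA[15]=21  'dcfffdf'
  #16 SA[16]=20  'ddcfffdf'
  #17 SA[17]=26  'df'
  #18 SA[18]=0  'eacfccfeccbcdcbfeadbddcfffdf'
  #19 SA[19]=16  'eadbddcfffdf'
  #20 SA[20]=7  'eccbcdcbfeadbddcfffdf'
  #21 SA[21]=27  'f'
  #22 SA[22]=3  'fccfeccbcdcbfeadbddcfffdf'
  #23 SA[23]=25  'fdf'
  #24 SA[24]=15  'feadbddcfffdf'
  #25 SA[25]=6  'feccbcdcbfeadbddcfffdf'
  #26 SA[26]=24  'ffdf'
  #27 SA[27]=23  'fffdf'

[1, 17, 10, 19, 14, 9, 13, 8, 4, 11, 2, 5, 22, 18, 12, 21, 20, 26, 0, 16, 7, 27, 3, 25, 15, 6, 24, 23]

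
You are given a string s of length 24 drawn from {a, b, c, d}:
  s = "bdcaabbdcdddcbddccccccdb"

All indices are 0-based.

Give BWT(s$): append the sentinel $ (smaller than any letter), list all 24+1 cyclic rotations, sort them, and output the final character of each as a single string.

rank  rotation                   last
    0  $bdcaabbdcdddcbddccccccdb  b
    1  aabbdcdddcbddccccccdb$bdc  c
    2  abbdcdddcbddccccccdb$bdca  a
    3  b$bdcaabbdcdddcbddccccccd  d
    4  bbdcdddcbddccccccdb$bdcaa  a
    5  bdcaabbdcdddcbddccccccdb$  $
    6  bdcdddcbddccccccdb$bdcaab  b
    7  bddccccccdb$bdcaabbdcdddc  c
    8  caabbdcdddcbddccccccdb$bd  d
    9  cbddccccccdb$bdcaabbdcddd  d
   10  ccccccdb$bdcaabbdcdddcbdd  d
   11  cccccdb$bdcaabbdcdddcbddc  c
   12  ccccdb$bdcaabbdcdddcbddcc  c
   13  cccdb$bdcaabbdcdddcbddccc  c
   14  ccdb$bdcaabbdcdddcbddcccc  c
   15  cdb$bdcaabbdcdddcbddccccc  c
   16  cdddcbddccccccdb$bdcaabbd  d
   17  db$bdcaabbdcdddcbddcccccc  c
   18  dcaabbdcdddcbddccccccdb$b  b
   19  dcbddccccccdb$bdcaabbdcdd  d
   20  dccccccdb$bdcaabbdcdddcbd  d
   21  dcdddcbddccccccdb$bdcaabb  b
   22  ddcbddccccccdb$bdcaabbdcd  d
   23  ddccccccdb$bdcaabbdcdddcb  b
   24  dddcbddccccccdb$bdcaabbdc  c

bcada$bcdddcccccdcbddbdbc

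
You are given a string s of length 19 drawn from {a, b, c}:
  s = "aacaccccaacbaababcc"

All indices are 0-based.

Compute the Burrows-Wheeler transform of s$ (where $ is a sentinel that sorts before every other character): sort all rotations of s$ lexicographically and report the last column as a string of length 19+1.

cb$cabaaccaaccaabcca

rank  rotation              last
    0  $aacaccccaacbaababcc  c
    1  aababcc$aacaccccaacb  b
    2  aacaccccaacbaababcc$  $
    3  aacbaababcc$aacacccc  c
    4  ababcc$aacaccccaacba  a
    5  abcc$aacaccccaacbaab  b
    6  acaccccaacbaababcc$a  a
    7  acbaababcc$aacacccca  a
    8  accccaacbaababcc$aac  c
    9  baababcc$aacaccccaac  c
   10  babcc$aacaccccaacbaa  a
   11  bcc$aacaccccaacbaaba  a
   12  c$aacaccccaacbaababc  c
   13  caacbaababcc$aacaccc  c
   14  caccccaacbaababcc$aa  a
   15  cbaababcc$aacaccccaa  a
   16  cc$aacaccccaacbaabab  b
   17  ccaacbaababcc$aacacc  c
   18  cccaacbaababcc$aacac  c
   19  ccccaacbaababcc$aaca  a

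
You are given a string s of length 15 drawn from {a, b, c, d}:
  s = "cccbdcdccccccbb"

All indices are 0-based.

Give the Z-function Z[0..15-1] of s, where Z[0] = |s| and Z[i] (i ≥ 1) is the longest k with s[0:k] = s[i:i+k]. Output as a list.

Z[0]=15
i=1: outside box; Z[1]=2 scan→box=[1,3)
i=2: min(r-i=1, Z[1]=2)=1; Z[2]=1
i=3: outside box; Z[3]=0
i=4: outside box; Z[4]=0
i=5: outside box; Z[5]=1 scan→box=[5,6)
i=6: outside box; Z[6]=0
i=7: outside box; Z[7]=3 scan→box=[7,10)
i=8: min(r-i=2, Z[1]=2)=2; Z[8]=3 scan→box=[8,11)
i=9: min(r-i=2, Z[1]=2)=2; Z[9]=3 scan→box=[9,12)
i=10: min(r-i=2, Z[1]=2)=2; Z[10]=4 scan→box=[10,14)
i=11: min(r-i=3, Z[1]=2)=2; Z[11]=2
i=12: min(r-i=2, Z[2]=1)=1; Z[12]=1
i=13: min(r-i=1, Z[3]=0)=0; Z[13]=0
i=14: outside box; Z[14]=0

[15, 2, 1, 0, 0, 1, 0, 3, 3, 3, 4, 2, 1, 0, 0]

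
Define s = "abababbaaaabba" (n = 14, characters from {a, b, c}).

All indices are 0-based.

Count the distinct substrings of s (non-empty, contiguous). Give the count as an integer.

rank→(start, suffix):
  0 → (13, 'a')
  1 → (7, 'aaaabba')
  2 → (8, 'aaabba')
  3 → (9, 'aabba')
  4 → (0, 'abababbaaaabba')
  5 → (2, 'ababbaaaabba')
  6 → (10, 'abba')
  7 → (4, 'abbaaaabba')
  8 → (12, 'ba')
  9 → (6, 'baaaabba')
  10 → (1, 'bababbaaaabba')
  11 → (3, 'babbaaaabba')
  12 → (11, 'bba')
  13 → (5, 'bbaaaabba')

SA = [13, 7, 8, 9, 0, 2, 10, 4, 12, 6, 1, 3, 11, 5]
rank  pair      lcp
   1  s[13:],s[7:]  1  'a'
   2  s[7:],s[8:]  3  'aaa'
   3  s[8:],s[9:]  2  'aa'
   4  s[9:],s[0:]  1  'a'
   5  s[0:],s[2:]  4  'abab'
   6  s[2:],s[10:]  2  'ab'
   7  s[10:],s[4:]  4  'abba'
   8  s[4:],s[12:]  0  ''
   9  s[12:],s[6:]  2  'ba'
  10  s[6:],s[1:]  2  'ba'
  11  s[1:],s[3:]  3  'bab'
  12  s[3:],s[11:]  1  'b'
  13  s[11:],s[5:]  3  'bba'

n(n+1)/2 = 14·15/2 = 105
Σ LCP = 0 + 1 + 3 + 2 + 1 + 4 + 2 + 4 + 0 + 2 + 2 + 3 + 1 + 3 = 28
distinct = 105 − 28 = 77

77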